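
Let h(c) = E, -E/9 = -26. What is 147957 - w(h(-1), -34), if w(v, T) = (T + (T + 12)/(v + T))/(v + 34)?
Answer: 3965251011/26800 ≈ 1.4796e+5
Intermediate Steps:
E = 234 (E = -9*(-26) = 234)
h(c) = 234
w(v, T) = (T + (12 + T)/(T + v))/(34 + v)
147957 - w(h(-1), -34) = 147957 - (12 - 34 + (-34)² - 34*234)/(234² + 34*(-34) + 34*234 - 34*234) = 147957 - (12 - 34 + 1156 - 7956)/(54756 - 1156 + 7956 - 7956) = 147957 - (-6822)/53600 = 147957 - 1*(-3411/26800) = 147957 + 3411/26800 = 3965251011/26800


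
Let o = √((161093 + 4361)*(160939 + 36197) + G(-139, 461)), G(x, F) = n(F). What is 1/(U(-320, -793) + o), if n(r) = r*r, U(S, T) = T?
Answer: 793/32616523416 + √32617152265/32616523416 ≈ 5.5615e-6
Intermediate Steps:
n(r) = r²
G(x, F) = F²
o = √32617152265 (o = √((161093 + 4361)*(160939 + 36197) + 461²) = √(165454*197136 + 212521) = √(32616939744 + 212521) = √32617152265 ≈ 1.8060e+5)
1/(U(-320, -793) + o) = 1/(-793 + √32617152265)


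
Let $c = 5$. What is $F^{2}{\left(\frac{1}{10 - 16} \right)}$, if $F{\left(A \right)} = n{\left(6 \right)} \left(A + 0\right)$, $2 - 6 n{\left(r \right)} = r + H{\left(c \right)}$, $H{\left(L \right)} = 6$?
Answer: $\frac{25}{324} \approx 0.07716$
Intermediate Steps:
$n{\left(r \right)} = - \frac{2}{3} - \frac{r}{6}$ ($n{\left(r \right)} = \frac{1}{3} - \frac{r + 6}{6} = \frac{1}{3} - \frac{6 + r}{6} = \frac{1}{3} - \left(1 + \frac{r}{6}\right) = - \frac{2}{3} - \frac{r}{6}$)
$F{\left(A \right)} = - \frac{5 A}{3}$ ($F{\left(A \right)} = \left(- \frac{2}{3} - 1\right) \left(A + 0\right) = \left(- \frac{2}{3} - 1\right) A = - \frac{5 A}{3}$)
$F^{2}{\left(\frac{1}{10 - 16} \right)} = \left(- \frac{5}{3 \left(10 - 16\right)}\right)^{2} = \left(- \frac{5}{3 \left(-6\right)}\right)^{2} = \left(\left(- \frac{5}{3}\right) \left(- \frac{1}{6}\right)\right)^{2} = \left(\frac{5}{18}\right)^{2} = \frac{25}{324}$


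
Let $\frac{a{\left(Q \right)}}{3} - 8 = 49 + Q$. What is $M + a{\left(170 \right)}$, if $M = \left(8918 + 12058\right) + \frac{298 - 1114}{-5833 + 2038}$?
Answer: $\frac{27396377}{1265} \approx 21657.0$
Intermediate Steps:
$a{\left(Q \right)} = 171 + 3 Q$ ($a{\left(Q \right)} = 24 + 3 \left(49 + Q\right) = 24 + \left(147 + 3 Q\right) = 171 + 3 Q$)
$M = \frac{26534912}{1265}$ ($M = 20976 - \frac{816}{-3795} = 20976 - - \frac{272}{1265} = 20976 + \frac{272}{1265} = \frac{26534912}{1265} \approx 20976.0$)
$M + a{\left(170 \right)} = \frac{26534912}{1265} + \left(171 + 3 \cdot 170\right) = \frac{26534912}{1265} + \left(171 + 510\right) = \frac{26534912}{1265} + 681 = \frac{27396377}{1265}$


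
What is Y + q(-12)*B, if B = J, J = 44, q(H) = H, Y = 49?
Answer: -479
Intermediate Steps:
B = 44
Y + q(-12)*B = 49 - 12*44 = 49 - 528 = -479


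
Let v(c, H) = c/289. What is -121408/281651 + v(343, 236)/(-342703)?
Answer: -12024486609429/27895043726717 ≈ -0.43106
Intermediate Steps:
v(c, H) = c/289 (v(c, H) = c*(1/289) = c/289)
-121408/281651 + v(343, 236)/(-342703) = -121408/281651 + ((1/289)*343)/(-342703) = -121408*1/281651 + (343/289)*(-1/342703) = -121408/281651 - 343/99041167 = -12024486609429/27895043726717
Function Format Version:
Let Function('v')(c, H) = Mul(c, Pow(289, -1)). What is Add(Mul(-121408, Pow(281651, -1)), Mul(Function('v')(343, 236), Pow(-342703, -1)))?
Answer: Rational(-12024486609429, 27895043726717) ≈ -0.43106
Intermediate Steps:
Function('v')(c, H) = Mul(Rational(1, 289), c) (Function('v')(c, H) = Mul(c, Rational(1, 289)) = Mul(Rational(1, 289), c))
Add(Mul(-121408, Pow(281651, -1)), Mul(Function('v')(343, 236), Pow(-342703, -1))) = Add(Mul(-121408, Pow(281651, -1)), Mul(Mul(Rational(1, 289), 343), Pow(-342703, -1))) = Add(Mul(-121408, Rational(1, 281651)), Mul(Rational(343, 289), Rational(-1, 342703))) = Add(Rational(-121408, 281651), Rational(-343, 99041167)) = Rational(-12024486609429, 27895043726717)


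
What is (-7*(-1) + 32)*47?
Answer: 1833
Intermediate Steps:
(-7*(-1) + 32)*47 = (7 + 32)*47 = 39*47 = 1833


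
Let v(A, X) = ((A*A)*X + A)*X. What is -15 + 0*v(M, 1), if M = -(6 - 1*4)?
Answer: -15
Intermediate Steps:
M = -2 (M = -(6 - 4) = -1*2 = -2)
v(A, X) = X*(A + X*A²) (v(A, X) = (A²*X + A)*X = (X*A² + A)*X = (A + X*A²)*X = X*(A + X*A²))
-15 + 0*v(M, 1) = -15 + 0*(-2*1*(1 - 2*1)) = -15 + 0*(-2*1*(1 - 2)) = -15 + 0*(-2*1*(-1)) = -15 + 0*2 = -15 + 0 = -15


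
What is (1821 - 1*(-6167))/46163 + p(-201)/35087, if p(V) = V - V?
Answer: 7988/46163 ≈ 0.17304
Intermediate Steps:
p(V) = 0
(1821 - 1*(-6167))/46163 + p(-201)/35087 = (1821 - 1*(-6167))/46163 + 0/35087 = (1821 + 6167)*(1/46163) + 0*(1/35087) = 7988*(1/46163) + 0 = 7988/46163 + 0 = 7988/46163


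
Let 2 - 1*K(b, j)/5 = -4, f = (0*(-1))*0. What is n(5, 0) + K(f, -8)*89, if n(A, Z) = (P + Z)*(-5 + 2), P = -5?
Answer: 2685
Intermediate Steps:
f = 0 (f = 0*0 = 0)
K(b, j) = 30 (K(b, j) = 10 - 5*(-4) = 10 + 20 = 30)
n(A, Z) = 15 - 3*Z (n(A, Z) = (-5 + Z)*(-5 + 2) = (-5 + Z)*(-3) = 15 - 3*Z)
n(5, 0) + K(f, -8)*89 = (15 - 3*0) + 30*89 = (15 + 0) + 2670 = 15 + 2670 = 2685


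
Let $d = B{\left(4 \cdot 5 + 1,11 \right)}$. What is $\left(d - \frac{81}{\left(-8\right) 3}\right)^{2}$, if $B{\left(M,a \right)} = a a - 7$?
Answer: $\frac{881721}{64} \approx 13777.0$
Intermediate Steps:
$B{\left(M,a \right)} = -7 + a^{2}$ ($B{\left(M,a \right)} = a^{2} - 7 = -7 + a^{2}$)
$d = 114$ ($d = -7 + 11^{2} = -7 + 121 = 114$)
$\left(d - \frac{81}{\left(-8\right) 3}\right)^{2} = \left(114 - \frac{81}{\left(-8\right) 3}\right)^{2} = \left(114 - \frac{81}{-24}\right)^{2} = \left(114 - - \frac{27}{8}\right)^{2} = \left(114 + \frac{27}{8}\right)^{2} = \left(\frac{939}{8}\right)^{2} = \frac{881721}{64}$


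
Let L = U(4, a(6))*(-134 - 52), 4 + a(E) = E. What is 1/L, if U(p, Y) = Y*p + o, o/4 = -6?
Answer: 1/2976 ≈ 0.00033602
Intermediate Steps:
o = -24 (o = 4*(-6) = -24)
a(E) = -4 + E
U(p, Y) = -24 + Y*p (U(p, Y) = Y*p - 24 = -24 + Y*p)
L = 2976 (L = (-24 + (-4 + 6)*4)*(-134 - 52) = (-24 + 2*4)*(-186) = (-24 + 8)*(-186) = -16*(-186) = 2976)
1/L = 1/2976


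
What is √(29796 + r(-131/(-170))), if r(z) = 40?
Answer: 2*√7459 ≈ 172.73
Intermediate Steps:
√(29796 + r(-131/(-170))) = √(29796 + 40) = √29836 = 2*√7459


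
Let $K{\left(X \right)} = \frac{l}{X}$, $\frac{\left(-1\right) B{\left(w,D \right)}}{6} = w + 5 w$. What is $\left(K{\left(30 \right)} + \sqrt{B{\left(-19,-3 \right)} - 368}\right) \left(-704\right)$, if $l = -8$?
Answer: $\frac{2816}{15} - 1408 \sqrt{79} \approx -12327.0$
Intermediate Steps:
$B{\left(w,D \right)} = - 36 w$ ($B{\left(w,D \right)} = - 6 \left(w + 5 w\right) = - 6 \cdot 6 w = - 36 w$)
$K{\left(X \right)} = - \frac{8}{X}$
$\left(K{\left(30 \right)} + \sqrt{B{\left(-19,-3 \right)} - 368}\right) \left(-704\right) = \left(- \frac{8}{30} + \sqrt{\left(-36\right) \left(-19\right) - 368}\right) \left(-704\right) = \left(\left(-8\right) \frac{1}{30} + \sqrt{684 - 368}\right) \left(-704\right) = \left(- \frac{4}{15} + \sqrt{316}\right) \left(-704\right) = \left(- \frac{4}{15} + 2 \sqrt{79}\right) \left(-704\right) = \frac{2816}{15} - 1408 \sqrt{79}$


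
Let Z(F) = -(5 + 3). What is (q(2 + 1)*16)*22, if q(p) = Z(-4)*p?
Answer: -8448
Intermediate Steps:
Z(F) = -8 (Z(F) = -1*8 = -8)
q(p) = -8*p
(q(2 + 1)*16)*22 = (-8*(2 + 1)*16)*22 = (-8*3*16)*22 = -24*16*22 = -384*22 = -8448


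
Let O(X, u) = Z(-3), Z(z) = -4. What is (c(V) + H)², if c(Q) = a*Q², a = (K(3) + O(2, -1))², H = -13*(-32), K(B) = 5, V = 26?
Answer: 1192464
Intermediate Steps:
O(X, u) = -4
H = 416
a = 1 (a = (5 - 4)² = 1² = 1)
c(Q) = Q² (c(Q) = 1*Q² = Q²)
(c(V) + H)² = (26² + 416)² = (676 + 416)² = 1092² = 1192464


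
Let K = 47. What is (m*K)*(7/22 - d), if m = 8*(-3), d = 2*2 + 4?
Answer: 95316/11 ≈ 8665.1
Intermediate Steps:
d = 8 (d = 4 + 4 = 8)
m = -24
(m*K)*(7/22 - d) = (-24*47)*(7/22 - 1*8) = -1128*(7*(1/22) - 8) = -1128*(7/22 - 8) = -1128*(-169/22) = 95316/11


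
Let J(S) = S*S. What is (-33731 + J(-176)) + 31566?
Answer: 28811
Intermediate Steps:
J(S) = S²
(-33731 + J(-176)) + 31566 = (-33731 + (-176)²) + 31566 = (-33731 + 30976) + 31566 = -2755 + 31566 = 28811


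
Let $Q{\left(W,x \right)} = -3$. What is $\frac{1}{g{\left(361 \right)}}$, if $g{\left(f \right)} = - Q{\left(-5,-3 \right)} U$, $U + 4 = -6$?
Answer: $- \frac{1}{30} \approx -0.033333$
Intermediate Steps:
$U = -10$ ($U = -4 - 6 = -10$)
$g{\left(f \right)} = -30$ ($g{\left(f \right)} = \left(-1\right) \left(-3\right) \left(-10\right) = 3 \left(-10\right) = -30$)
$\frac{1}{g{\left(361 \right)}} = \frac{1}{-30} = - \frac{1}{30}$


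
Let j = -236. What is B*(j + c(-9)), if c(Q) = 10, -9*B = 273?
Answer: 20566/3 ≈ 6855.3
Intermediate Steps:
B = -91/3 (B = -⅑*273 = -91/3 ≈ -30.333)
B*(j + c(-9)) = -91*(-236 + 10)/3 = -91/3*(-226) = 20566/3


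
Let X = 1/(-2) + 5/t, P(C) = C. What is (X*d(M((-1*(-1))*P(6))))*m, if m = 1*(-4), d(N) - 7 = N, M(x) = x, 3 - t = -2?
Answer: -26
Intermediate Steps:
t = 5 (t = 3 - 1*(-2) = 3 + 2 = 5)
d(N) = 7 + N
m = -4
X = ½ (X = 1/(-2) + 5/5 = 1*(-½) + 5*(⅕) = -½ + 1 = ½ ≈ 0.50000)
(X*d(M((-1*(-1))*P(6))))*m = ((7 - 1*(-1)*6)/2)*(-4) = ((7 + 1*6)/2)*(-4) = ((7 + 6)/2)*(-4) = ((½)*13)*(-4) = (13/2)*(-4) = -26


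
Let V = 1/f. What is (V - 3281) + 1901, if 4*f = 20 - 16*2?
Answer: -4141/3 ≈ -1380.3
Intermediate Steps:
f = -3 (f = (20 - 16*2)/4 = (20 - 32)/4 = (¼)*(-12) = -3)
V = -⅓ (V = 1/(-3) = -⅓ ≈ -0.33333)
(V - 3281) + 1901 = (-⅓ - 3281) + 1901 = -9844/3 + 1901 = -4141/3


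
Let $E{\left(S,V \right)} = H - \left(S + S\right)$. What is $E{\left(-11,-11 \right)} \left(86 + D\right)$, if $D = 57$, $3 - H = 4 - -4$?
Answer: $2431$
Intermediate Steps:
$H = -5$ ($H = 3 - \left(4 - -4\right) = 3 - \left(4 + 4\right) = 3 - 8 = -5$)
$E{\left(S,V \right)} = -5 - 2 S$ ($E{\left(S,V \right)} = -5 - \left(S + S\right) = -5 - 2 S$)
$E{\left(-11,-11 \right)} \left(86 + D\right) = \left(-5 - -22\right) \left(86 + 57\right) = \left(-5 + 22\right) 143 = 17 \cdot 143 = 2431$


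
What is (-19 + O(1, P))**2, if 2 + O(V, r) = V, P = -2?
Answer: 400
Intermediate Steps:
O(V, r) = -2 + V
(-19 + O(1, P))**2 = (-19 + (-2 + 1))**2 = (-19 - 1)**2 = (-20)**2 = 400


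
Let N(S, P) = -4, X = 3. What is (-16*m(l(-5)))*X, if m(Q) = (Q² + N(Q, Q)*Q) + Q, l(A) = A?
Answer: -1920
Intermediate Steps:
m(Q) = Q² - 3*Q (m(Q) = (Q² - 4*Q) + Q = Q² - 3*Q)
(-16*m(l(-5)))*X = -(-80)*(-3 - 5)*3 = -(-80)*(-8)*3 = -16*40*3 = -640*3 = -1920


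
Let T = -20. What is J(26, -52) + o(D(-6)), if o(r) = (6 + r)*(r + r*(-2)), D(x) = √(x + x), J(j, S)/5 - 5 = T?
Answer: -63 - 12*I*√3 ≈ -63.0 - 20.785*I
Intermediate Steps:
J(j, S) = -75 (J(j, S) = 25 + 5*(-20) = 25 - 100 = -75)
D(x) = √2*√x (D(x) = √(2*x) = √2*√x)
o(r) = -r*(6 + r) (o(r) = (6 + r)*(r - 2*r) = (6 + r)*(-r) = -r*(6 + r))
J(26, -52) + o(D(-6)) = -75 - √2*√(-6)*(6 + √2*√(-6)) = -75 - √2*(I*√6)*(6 + √2*(I*√6)) = -75 - 2*I*√3*(6 + 2*I*√3)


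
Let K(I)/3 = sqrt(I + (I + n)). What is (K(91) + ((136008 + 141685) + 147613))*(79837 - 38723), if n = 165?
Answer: 17486030884 + 123342*sqrt(347) ≈ 1.7488e+10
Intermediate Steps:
K(I) = 3*sqrt(165 + 2*I) (K(I) = 3*sqrt(I + (I + 165)) = 3*sqrt(I + (165 + I)) = 3*sqrt(165 + 2*I))
(K(91) + ((136008 + 141685) + 147613))*(79837 - 38723) = (3*sqrt(165 + 2*91) + ((136008 + 141685) + 147613))*(79837 - 38723) = (3*sqrt(165 + 182) + (277693 + 147613))*41114 = (3*sqrt(347) + 425306)*41114 = (425306 + 3*sqrt(347))*41114 = 17486030884 + 123342*sqrt(347)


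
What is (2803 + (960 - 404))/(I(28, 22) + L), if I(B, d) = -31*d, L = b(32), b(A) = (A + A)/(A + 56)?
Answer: -36949/7494 ≈ -4.9305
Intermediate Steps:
b(A) = 2*A/(56 + A) (b(A) = (2*A)/(56 + A) = 2*A/(56 + A))
L = 8/11 (L = 2*32/(56 + 32) = 2*32/88 = 2*32*(1/88) = 8/11 ≈ 0.72727)
(2803 + (960 - 404))/(I(28, 22) + L) = (2803 + (960 - 404))/(-31*22 + 8/11) = (2803 + 556)/(-682 + 8/11) = 3359/(-7494/11) = 3359*(-11/7494) = -36949/7494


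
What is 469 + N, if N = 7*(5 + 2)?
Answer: 518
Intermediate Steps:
N = 49 (N = 7*7 = 49)
469 + N = 469 + 49 = 518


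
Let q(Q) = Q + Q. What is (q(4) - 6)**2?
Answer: 4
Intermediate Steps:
q(Q) = 2*Q
(q(4) - 6)**2 = (2*4 - 6)**2 = (8 - 6)**2 = 2**2 = 4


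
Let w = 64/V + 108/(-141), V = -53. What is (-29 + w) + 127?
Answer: 239202/2491 ≈ 96.026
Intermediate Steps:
w = -4916/2491 (w = 64/(-53) + 108/(-141) = 64*(-1/53) + 108*(-1/141) = -64/53 - 36/47 = -4916/2491 ≈ -1.9735)
(-29 + w) + 127 = (-29 - 4916/2491) + 127 = -77155/2491 + 127 = 239202/2491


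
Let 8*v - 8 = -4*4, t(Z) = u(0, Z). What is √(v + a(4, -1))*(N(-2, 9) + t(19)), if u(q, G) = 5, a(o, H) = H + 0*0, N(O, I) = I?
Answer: 14*I*√2 ≈ 19.799*I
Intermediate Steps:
a(o, H) = H (a(o, H) = H + 0 = H)
t(Z) = 5
v = -1 (v = 1 + (-4*4)/8 = 1 + (⅛)*(-16) = 1 - 2 = -1)
√(v + a(4, -1))*(N(-2, 9) + t(19)) = √(-1 - 1)*(9 + 5) = √(-2)*14 = (I*√2)*14 = 14*I*√2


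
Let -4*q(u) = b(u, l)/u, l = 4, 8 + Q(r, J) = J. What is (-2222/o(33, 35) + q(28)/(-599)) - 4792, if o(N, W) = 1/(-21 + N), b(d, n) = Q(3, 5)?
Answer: -2110320131/67088 ≈ -31456.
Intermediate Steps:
Q(r, J) = -8 + J
b(d, n) = -3 (b(d, n) = -8 + 5 = -3)
q(u) = 3/(4*u) (q(u) = -(-3)/(4*u) = 3/(4*u))
(-2222/o(33, 35) + q(28)/(-599)) - 4792 = (-2222/(1/(-21 + 33)) + ((¾)/28)/(-599)) - 4792 = (-2222/(1/12) + ((¾)*(1/28))*(-1/599)) - 4792 = (-2222/1/12 + (3/112)*(-1/599)) - 4792 = (-2222*12 - 3/67088) - 4792 = (-26664 - 3/67088) - 4792 = -1788834435/67088 - 4792 = -2110320131/67088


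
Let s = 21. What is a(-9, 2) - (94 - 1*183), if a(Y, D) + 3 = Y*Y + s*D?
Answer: 209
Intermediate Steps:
a(Y, D) = -3 + Y² + 21*D (a(Y, D) = -3 + (Y*Y + 21*D) = -3 + (Y² + 21*D) = -3 + Y² + 21*D)
a(-9, 2) - (94 - 1*183) = (-3 + (-9)² + 21*2) - (94 - 1*183) = (-3 + 81 + 42) - (94 - 183) = 120 - 1*(-89) = 120 + 89 = 209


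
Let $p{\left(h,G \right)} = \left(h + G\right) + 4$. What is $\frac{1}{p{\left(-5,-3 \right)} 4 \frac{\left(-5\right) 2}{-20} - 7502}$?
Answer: $- \frac{1}{7510} \approx -0.00013316$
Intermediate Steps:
$p{\left(h,G \right)} = 4 + G + h$ ($p{\left(h,G \right)} = \left(G + h\right) + 4 = 4 + G + h$)
$\frac{1}{p{\left(-5,-3 \right)} 4 \frac{\left(-5\right) 2}{-20} - 7502} = \frac{1}{\left(4 - 3 - 5\right) 4 \frac{\left(-5\right) 2}{-20} - 7502} = \frac{1}{\left(-4\right) 4 \left(\left(-10\right) \left(- \frac{1}{20}\right)\right) - 7502} = \frac{1}{\left(-16\right) \frac{1}{2} - 7502} = \frac{1}{-8 - 7502} = \frac{1}{-7510} = - \frac{1}{7510}$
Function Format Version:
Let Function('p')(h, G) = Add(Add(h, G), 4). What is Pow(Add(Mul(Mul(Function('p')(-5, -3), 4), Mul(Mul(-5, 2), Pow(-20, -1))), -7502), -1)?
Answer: Rational(-1, 7510) ≈ -0.00013316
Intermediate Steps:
Function('p')(h, G) = Add(4, G, h) (Function('p')(h, G) = Add(Add(G, h), 4) = Add(4, G, h))
Pow(Add(Mul(Mul(Function('p')(-5, -3), 4), Mul(Mul(-5, 2), Pow(-20, -1))), -7502), -1) = Pow(Add(Mul(Mul(Add(4, -3, -5), 4), Mul(Mul(-5, 2), Pow(-20, -1))), -7502), -1) = Pow(Add(Mul(Mul(-4, 4), Mul(-10, Rational(-1, 20))), -7502), -1) = Pow(Add(Mul(-16, Rational(1, 2)), -7502), -1) = Pow(Add(-8, -7502), -1) = Pow(-7510, -1) = Rational(-1, 7510)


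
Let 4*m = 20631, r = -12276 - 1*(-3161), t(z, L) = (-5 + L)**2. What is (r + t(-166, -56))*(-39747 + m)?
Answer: 373148829/2 ≈ 1.8657e+8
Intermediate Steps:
r = -9115 (r = -12276 + 3161 = -9115)
m = 20631/4 (m = (1/4)*20631 = 20631/4 ≈ 5157.8)
(r + t(-166, -56))*(-39747 + m) = (-9115 + (-5 - 56)**2)*(-39747 + 20631/4) = (-9115 + (-61)**2)*(-138357/4) = (-9115 + 3721)*(-138357/4) = -5394*(-138357/4) = 373148829/2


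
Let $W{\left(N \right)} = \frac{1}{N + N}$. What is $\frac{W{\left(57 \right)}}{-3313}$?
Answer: $- \frac{1}{377682} \approx -2.6477 \cdot 10^{-6}$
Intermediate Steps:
$W{\left(N \right)} = \frac{1}{2 N}$
$\frac{W{\left(57 \right)}}{-3313} = \frac{\frac{1}{2} \cdot \frac{1}{57}}{-3313} = \frac{1}{2} \cdot \frac{1}{57} \left(- \frac{1}{3313}\right) = \frac{1}{114} \left(- \frac{1}{3313}\right) = - \frac{1}{377682}$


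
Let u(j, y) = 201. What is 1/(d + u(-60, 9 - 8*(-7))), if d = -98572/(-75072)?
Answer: 18768/3797011 ≈ 0.0049428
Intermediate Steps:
d = 24643/18768 (d = -98572*(-1/75072) = 24643/18768 ≈ 1.3130)
1/(d + u(-60, 9 - 8*(-7))) = 1/(24643/18768 + 201) = 1/(3797011/18768) = 18768/3797011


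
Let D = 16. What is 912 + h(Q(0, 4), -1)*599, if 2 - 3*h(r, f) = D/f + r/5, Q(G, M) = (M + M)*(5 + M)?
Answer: 8154/5 ≈ 1630.8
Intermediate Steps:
Q(G, M) = 2*M*(5 + M) (Q(G, M) = (2*M)*(5 + M) = 2*M*(5 + M))
h(r, f) = ⅔ - 16/(3*f) - r/15 (h(r, f) = ⅔ - (16/f + r/5)/3 = ⅔ + (-16/(3*f) - r/15) = ⅔ - 16/(3*f) - r/15)
912 + h(Q(0, 4), -1)*599 = 912 + ((1/15)*(-80 - 1*(-1)*(-10 + 2*4*(5 + 4)))/(-1))*599 = 912 + ((1/15)*(-1)*(-80 - 1*(-1)*(-10 + 2*4*9)))*599 = 912 + ((1/15)*(-1)*(-80 - 1*(-1)*(-10 + 72)))*599 = 912 + ((1/15)*(-1)*(-80 - 1*(-1)*62))*599 = 912 + ((1/15)*(-1)*(-80 + 62))*599 = 912 + ((1/15)*(-1)*(-18))*599 = 912 + (6/5)*599 = 912 + 3594/5 = 8154/5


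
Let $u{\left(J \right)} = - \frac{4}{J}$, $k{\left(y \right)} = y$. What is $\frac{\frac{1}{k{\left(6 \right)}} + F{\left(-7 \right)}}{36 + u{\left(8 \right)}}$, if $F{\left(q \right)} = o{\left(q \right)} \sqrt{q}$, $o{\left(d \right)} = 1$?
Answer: $\frac{1}{213} + \frac{2 i \sqrt{7}}{71} \approx 0.0046948 + 0.074528 i$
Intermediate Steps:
$F{\left(q \right)} = \sqrt{q}$ ($F{\left(q \right)} = 1 \sqrt{q} = \sqrt{q}$)
$\frac{\frac{1}{k{\left(6 \right)}} + F{\left(-7 \right)}}{36 + u{\left(8 \right)}} = \frac{\frac{1}{6} + \sqrt{-7}}{36 - \frac{4}{8}} = \frac{\frac{1}{6} + i \sqrt{7}}{36 - \frac{1}{2}} = \frac{\frac{1}{6} + i \sqrt{7}}{\frac{71}{2}} = \left(\frac{1}{6} + i \sqrt{7}\right) \frac{2}{71} = \frac{1}{213} + \frac{2 i \sqrt{7}}{71}$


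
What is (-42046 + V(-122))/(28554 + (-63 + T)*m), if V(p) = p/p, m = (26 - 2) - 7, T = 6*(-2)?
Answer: -14015/9093 ≈ -1.5413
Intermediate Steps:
T = -12
m = 17 (m = 24 - 7 = 17)
V(p) = 1
(-42046 + V(-122))/(28554 + (-63 + T)*m) = (-42046 + 1)/(28554 + (-63 - 12)*17) = -42045/(28554 - 75*17) = -42045/(28554 - 1275) = -42045/27279 = -42045*1/27279 = -14015/9093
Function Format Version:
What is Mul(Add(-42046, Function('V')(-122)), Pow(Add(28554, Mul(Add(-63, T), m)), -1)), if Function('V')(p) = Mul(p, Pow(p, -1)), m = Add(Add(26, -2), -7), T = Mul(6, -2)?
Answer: Rational(-14015, 9093) ≈ -1.5413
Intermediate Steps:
T = -12
m = 17 (m = Add(24, -7) = 17)
Function('V')(p) = 1
Mul(Add(-42046, Function('V')(-122)), Pow(Add(28554, Mul(Add(-63, T), m)), -1)) = Mul(Add(-42046, 1), Pow(Add(28554, Mul(Add(-63, -12), 17)), -1)) = Mul(-42045, Pow(Add(28554, Mul(-75, 17)), -1)) = Mul(-42045, Pow(Add(28554, -1275), -1)) = Mul(-42045, Pow(27279, -1)) = Mul(-42045, Rational(1, 27279)) = Rational(-14015, 9093)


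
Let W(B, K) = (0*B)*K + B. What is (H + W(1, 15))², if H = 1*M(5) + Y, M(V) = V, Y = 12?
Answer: 324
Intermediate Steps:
W(B, K) = B (W(B, K) = 0*K + B = 0 + B = B)
H = 17 (H = 1*5 + 12 = 5 + 12 = 17)
(H + W(1, 15))² = (17 + 1)² = 18² = 324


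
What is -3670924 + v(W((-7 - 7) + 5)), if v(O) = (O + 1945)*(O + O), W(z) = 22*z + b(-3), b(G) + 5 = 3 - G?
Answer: -4359636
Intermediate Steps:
b(G) = -2 - G (b(G) = -5 + (3 - G) = -2 - G)
W(z) = 1 + 22*z (W(z) = 22*z + (-2 - 1*(-3)) = 22*z + (-2 + 3) = 22*z + 1 = 1 + 22*z)
v(O) = 2*O*(1945 + O) (v(O) = (1945 + O)*(2*O) = 2*O*(1945 + O))
-3670924 + v(W((-7 - 7) + 5)) = -3670924 + 2*(1 + 22*((-7 - 7) + 5))*(1945 + (1 + 22*((-7 - 7) + 5))) = -3670924 + 2*(1 + 22*(-14 + 5))*(1945 + (1 + 22*(-14 + 5))) = -3670924 + 2*(1 + 22*(-9))*(1945 + (1 + 22*(-9))) = -3670924 + 2*(1 - 198)*(1945 + (1 - 198)) = -3670924 + 2*(-197)*(1945 - 197) = -3670924 + 2*(-197)*1748 = -3670924 - 688712 = -4359636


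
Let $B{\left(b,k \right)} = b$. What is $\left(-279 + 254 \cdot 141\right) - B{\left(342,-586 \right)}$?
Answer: $35193$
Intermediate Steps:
$\left(-279 + 254 \cdot 141\right) - B{\left(342,-586 \right)} = \left(-279 + 254 \cdot 141\right) - 342 = \left(-279 + 35814\right) - 342 = 35535 - 342 = 35193$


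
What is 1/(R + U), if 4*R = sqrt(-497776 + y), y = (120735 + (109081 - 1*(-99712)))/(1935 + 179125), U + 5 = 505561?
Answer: 183071938720/92553128317402449 - 2*I*sqrt(1019899584898370)/92553128317402449 ≈ 1.978e-6 - 6.9011e-10*I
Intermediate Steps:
U = 505556 (U = -5 + 505561 = 505556)
y = 82382/45265 (y = (120735 + (109081 + 99712))/181060 = (120735 + 208793)*(1/181060) = 329528*(1/181060) = 82382/45265 ≈ 1.8200)
R = I*sqrt(1019899584898370)/181060 (R = sqrt(-497776 + 82382/45265)/4 = sqrt(-22531748258/45265)/4 = (I*sqrt(1019899584898370)/45265)/4 = I*sqrt(1019899584898370)/181060 ≈ 176.38*I)
1/(R + U) = 1/(I*sqrt(1019899584898370)/181060 + 505556) = 1/(505556 + I*sqrt(1019899584898370)/181060)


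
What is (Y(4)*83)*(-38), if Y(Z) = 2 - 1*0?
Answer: -6308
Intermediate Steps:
Y(Z) = 2 (Y(Z) = 2 + 0 = 2)
(Y(4)*83)*(-38) = (2*83)*(-38) = 166*(-38) = -6308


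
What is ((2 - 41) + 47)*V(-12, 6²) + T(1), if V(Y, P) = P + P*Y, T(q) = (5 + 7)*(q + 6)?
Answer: -3084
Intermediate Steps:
T(q) = 72 + 12*q (T(q) = 12*(6 + q) = 72 + 12*q)
((2 - 41) + 47)*V(-12, 6²) + T(1) = ((2 - 41) + 47)*(6²*(1 - 12)) + (72 + 12*1) = (-39 + 47)*(36*(-11)) + (72 + 12) = 8*(-396) + 84 = -3168 + 84 = -3084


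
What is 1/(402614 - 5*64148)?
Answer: 1/81874 ≈ 1.2214e-5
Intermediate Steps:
1/(402614 - 5*64148) = 1/(402614 - 320740) = 1/81874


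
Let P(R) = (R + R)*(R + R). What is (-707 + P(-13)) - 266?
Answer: -297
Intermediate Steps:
P(R) = 4*R**2 (P(R) = (2*R)*(2*R) = 4*R**2)
(-707 + P(-13)) - 266 = (-707 + 4*(-13)**2) - 266 = (-707 + 4*169) - 266 = (-707 + 676) - 266 = -31 - 266 = -297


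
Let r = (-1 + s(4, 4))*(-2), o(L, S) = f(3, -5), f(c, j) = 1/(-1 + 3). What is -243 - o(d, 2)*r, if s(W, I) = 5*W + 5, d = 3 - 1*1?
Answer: -219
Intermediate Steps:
d = 2 (d = 3 - 1 = 2)
f(c, j) = ½ (f(c, j) = 1/2 = ½)
o(L, S) = ½
s(W, I) = 5 + 5*W
r = -48 (r = (-1 + (5 + 5*4))*(-2) = (-1 + (5 + 20))*(-2) = (-1 + 25)*(-2) = 24*(-2) = -48)
-243 - o(d, 2)*r = -243 - (-48)/2 = -243 - 1*(-24) = -243 + 24 = -219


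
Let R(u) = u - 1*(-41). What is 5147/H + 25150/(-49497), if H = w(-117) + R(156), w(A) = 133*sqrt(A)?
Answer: -2838884677/104360563734 - 2053653*I*sqrt(13)/2108422 ≈ -0.027203 - 3.5119*I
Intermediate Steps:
R(u) = 41 + u (R(u) = u + 41 = 41 + u)
H = 197 + 399*I*sqrt(13) (H = 133*sqrt(-117) + (41 + 156) = 133*(3*I*sqrt(13)) + 197 = 399*I*sqrt(13) + 197 = 197 + 399*I*sqrt(13) ≈ 197.0 + 1438.6*I)
5147/H + 25150/(-49497) = 5147/(197 + 399*I*sqrt(13)) + 25150/(-49497) = 5147/(197 + 399*I*sqrt(13)) + 25150*(-1/49497) = 5147/(197 + 399*I*sqrt(13)) - 25150/49497 = -25150/49497 + 5147/(197 + 399*I*sqrt(13))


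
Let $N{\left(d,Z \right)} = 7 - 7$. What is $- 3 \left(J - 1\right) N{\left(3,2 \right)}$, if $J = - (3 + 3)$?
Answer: $0$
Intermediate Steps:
$J = -6$ ($J = \left(-1\right) 6 = -6$)
$N{\left(d,Z \right)} = 0$ ($N{\left(d,Z \right)} = 7 - 7 = 0$)
$- 3 \left(J - 1\right) N{\left(3,2 \right)} = - 3 \left(-6 - 1\right) 0 = \left(-3\right) \left(-7\right) 0 = 21 \cdot 0 = 0$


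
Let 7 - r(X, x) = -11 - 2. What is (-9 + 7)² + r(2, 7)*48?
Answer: 964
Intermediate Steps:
r(X, x) = 20 (r(X, x) = 7 - (-11 - 2) = 7 - 1*(-13) = 7 + 13 = 20)
(-9 + 7)² + r(2, 7)*48 = (-9 + 7)² + 20*48 = (-2)² + 960 = 4 + 960 = 964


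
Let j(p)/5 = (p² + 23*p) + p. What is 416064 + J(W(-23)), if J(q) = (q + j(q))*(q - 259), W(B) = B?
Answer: 454980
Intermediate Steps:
j(p) = 5*p² + 120*p (j(p) = 5*((p² + 23*p) + p) = 5*(p² + 24*p) = 5*p² + 120*p)
J(q) = (-259 + q)*(q + 5*q*(24 + q)) (J(q) = (q + 5*q*(24 + q))*(q - 259) = (q + 5*q*(24 + q))*(-259 + q) = (-259 + q)*(q + 5*q*(24 + q)))
416064 + J(W(-23)) = 416064 - 23*(-31339 - 1174*(-23) + 5*(-23)²) = 416064 - 23*(-31339 + 27002 + 5*529) = 416064 - 23*(-31339 + 27002 + 2645) = 416064 - 23*(-1692) = 416064 + 38916 = 454980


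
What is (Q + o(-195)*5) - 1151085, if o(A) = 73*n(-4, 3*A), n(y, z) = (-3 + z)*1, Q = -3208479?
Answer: -4574184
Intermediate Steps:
n(y, z) = -3 + z
o(A) = -219 + 219*A (o(A) = 73*(-3 + 3*A) = -219 + 219*A)
(Q + o(-195)*5) - 1151085 = (-3208479 + (-219 + 219*(-195))*5) - 1151085 = (-3208479 + (-219 - 42705)*5) - 1151085 = (-3208479 - 42924*5) - 1151085 = (-3208479 - 214620) - 1151085 = -3423099 - 1151085 = -4574184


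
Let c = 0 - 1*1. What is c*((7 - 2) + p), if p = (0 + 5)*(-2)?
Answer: 5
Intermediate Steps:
c = -1 (c = 0 - 1 = -1)
p = -10 (p = 5*(-2) = -10)
c*((7 - 2) + p) = -((7 - 2) - 10) = -(5 - 10) = -1*(-5) = 5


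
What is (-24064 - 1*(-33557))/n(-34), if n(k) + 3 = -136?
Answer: -9493/139 ≈ -68.295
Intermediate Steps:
n(k) = -139 (n(k) = -3 - 136 = -139)
(-24064 - 1*(-33557))/n(-34) = (-24064 - 1*(-33557))/(-139) = (-24064 + 33557)*(-1/139) = 9493*(-1/139) = -9493/139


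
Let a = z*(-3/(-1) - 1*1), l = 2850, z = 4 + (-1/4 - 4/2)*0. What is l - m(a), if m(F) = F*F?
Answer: 2786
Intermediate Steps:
z = 4 (z = 4 + (-1*¼ - 4*½)*0 = 4 + (-¼ - 2)*0 = 4 - 9/4*0 = 4 + 0 = 4)
a = 8 (a = 4*(-3/(-1) - 1*1) = 4*(-3*(-1) - 1) = 4*(3 - 1) = 4*2 = 8)
m(F) = F²
l - m(a) = 2850 - 1*8² = 2850 - 1*64 = 2850 - 64 = 2786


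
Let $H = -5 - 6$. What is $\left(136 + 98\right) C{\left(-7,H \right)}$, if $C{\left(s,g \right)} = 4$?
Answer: $936$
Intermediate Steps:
$H = -11$
$\left(136 + 98\right) C{\left(-7,H \right)} = \left(136 + 98\right) 4 = 234 \cdot 4 = 936$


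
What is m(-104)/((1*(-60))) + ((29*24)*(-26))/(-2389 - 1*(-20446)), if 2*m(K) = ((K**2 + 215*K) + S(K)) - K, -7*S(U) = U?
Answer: 4579891/48615 ≈ 94.207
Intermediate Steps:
S(U) = -U/7
m(K) = K**2/2 + 1497*K/14 (m(K) = (((K**2 + 215*K) - K/7) - K)/2 = ((K**2 + 1504*K/7) - K)/2 = (K**2 + 1497*K/7)/2 = K**2/2 + 1497*K/14)
m(-104)/((1*(-60))) + ((29*24)*(-26))/(-2389 - 1*(-20446)) = ((1/14)*(-104)*(1497 + 7*(-104)))/((1*(-60))) + ((29*24)*(-26))/(-2389 - 1*(-20446)) = ((1/14)*(-104)*(1497 - 728))/(-60) + (696*(-26))/(-2389 + 20446) = ((1/14)*(-104)*769)*(-1/60) - 18096/18057 = -39988/7*(-1/60) - 18096*1/18057 = 9997/105 - 464/463 = 4579891/48615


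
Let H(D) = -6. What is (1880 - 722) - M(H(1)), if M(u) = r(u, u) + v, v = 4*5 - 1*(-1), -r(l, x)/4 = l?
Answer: 1113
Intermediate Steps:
r(l, x) = -4*l
v = 21 (v = 20 + 1 = 21)
M(u) = 21 - 4*u (M(u) = -4*u + 21 = 21 - 4*u)
(1880 - 722) - M(H(1)) = (1880 - 722) - (21 - 4*(-6)) = 1158 - (21 + 24) = 1158 - 1*45 = 1158 - 45 = 1113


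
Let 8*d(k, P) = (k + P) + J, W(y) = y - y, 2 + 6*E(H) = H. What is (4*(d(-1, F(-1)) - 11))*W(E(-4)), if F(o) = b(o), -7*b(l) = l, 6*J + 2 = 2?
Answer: 0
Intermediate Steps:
J = 0 (J = -⅓ + (⅙)*2 = -⅓ + ⅓ = 0)
E(H) = -⅓ + H/6
b(l) = -l/7
W(y) = 0
F(o) = -o/7
d(k, P) = P/8 + k/8 (d(k, P) = ((k + P) + 0)/8 = ((P + k) + 0)/8 = (P + k)/8 = P/8 + k/8)
(4*(d(-1, F(-1)) - 11))*W(E(-4)) = (4*(((-⅐*(-1))/8 + (⅛)*(-1)) - 11))*0 = (4*(((⅛)*(⅐) - ⅛) - 11))*0 = (4*((1/56 - ⅛) - 11))*0 = (4*(-3/28 - 11))*0 = (4*(-311/28))*0 = -311/7*0 = 0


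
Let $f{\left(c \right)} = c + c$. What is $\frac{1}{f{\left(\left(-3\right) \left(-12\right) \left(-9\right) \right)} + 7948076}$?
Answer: $\frac{1}{7947428} \approx 1.2583 \cdot 10^{-7}$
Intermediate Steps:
$f{\left(c \right)} = 2 c$
$\frac{1}{f{\left(\left(-3\right) \left(-12\right) \left(-9\right) \right)} + 7948076} = \frac{1}{2 \left(-3\right) \left(-12\right) \left(-9\right) + 7948076} = \frac{1}{2 \cdot 36 \left(-9\right) + 7948076} = \frac{1}{2 \left(-324\right) + 7948076} = \frac{1}{-648 + 7948076} = \frac{1}{7947428}$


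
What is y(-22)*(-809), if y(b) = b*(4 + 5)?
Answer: 160182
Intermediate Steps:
y(b) = 9*b (y(b) = b*9 = 9*b)
y(-22)*(-809) = (9*(-22))*(-809) = -198*(-809) = 160182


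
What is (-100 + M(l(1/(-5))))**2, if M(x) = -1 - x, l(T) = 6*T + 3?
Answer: 264196/25 ≈ 10568.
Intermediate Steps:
l(T) = 3 + 6*T
(-100 + M(l(1/(-5))))**2 = (-100 + (-1 - (3 + 6/(-5))))**2 = (-100 + (-1 - (3 + 6*(-1/5))))**2 = (-100 + (-1 - (3 - 6/5)))**2 = (-100 + (-1 - 1*9/5))**2 = (-100 + (-1 - 9/5))**2 = (-100 - 14/5)**2 = (-514/5)**2 = 264196/25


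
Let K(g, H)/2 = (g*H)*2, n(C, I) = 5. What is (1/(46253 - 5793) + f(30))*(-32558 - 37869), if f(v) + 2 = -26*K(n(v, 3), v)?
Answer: 6351075862059/5780 ≈ 1.0988e+9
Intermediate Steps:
K(g, H) = 4*H*g (K(g, H) = 2*((g*H)*2) = 2*((H*g)*2) = 2*(2*H*g) = 4*H*g)
f(v) = -2 - 520*v (f(v) = -2 - 104*v*5 = -2 - 520*v)
(1/(46253 - 5793) + f(30))*(-32558 - 37869) = (1/(46253 - 5793) + (-2 - 520*30))*(-32558 - 37869) = (1/40460 + (-2 - 15600))*(-70427) = (1/40460 - 15602)*(-70427) = -631256919/40460*(-70427) = 6351075862059/5780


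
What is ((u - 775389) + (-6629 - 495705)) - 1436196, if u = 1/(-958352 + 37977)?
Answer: -2497823199626/920375 ≈ -2.7139e+6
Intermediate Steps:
u = -1/920375 (u = 1/(-920375) = -1/920375 ≈ -1.0865e-6)
((u - 775389) + (-6629 - 495705)) - 1436196 = ((-1/920375 - 775389) + (-6629 - 495705)) - 1436196 = (-713648650876/920375 - 502334) - 1436196 = -1175984306126/920375 - 1436196 = -2497823199626/920375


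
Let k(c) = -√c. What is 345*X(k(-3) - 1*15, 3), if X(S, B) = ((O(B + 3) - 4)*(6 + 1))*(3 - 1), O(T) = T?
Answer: 9660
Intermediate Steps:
X(S, B) = -14 + 14*B (X(S, B) = (((B + 3) - 4)*(6 + 1))*(3 - 1) = (((3 + B) - 4)*7)*2 = ((-1 + B)*7)*2 = (-7 + 7*B)*2 = -14 + 14*B)
345*X(k(-3) - 1*15, 3) = 345*(-14 + 14*3) = 345*(-14 + 42) = 345*28 = 9660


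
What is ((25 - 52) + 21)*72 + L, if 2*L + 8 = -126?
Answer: -499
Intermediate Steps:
L = -67 (L = -4 + (½)*(-126) = -4 - 63 = -67)
((25 - 52) + 21)*72 + L = ((25 - 52) + 21)*72 - 67 = (-27 + 21)*72 - 67 = -6*72 - 67 = -432 - 67 = -499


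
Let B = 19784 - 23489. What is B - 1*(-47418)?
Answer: 43713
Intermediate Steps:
B = -3705
B - 1*(-47418) = -3705 - 1*(-47418) = -3705 + 47418 = 43713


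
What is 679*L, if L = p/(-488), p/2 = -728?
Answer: 123578/61 ≈ 2025.9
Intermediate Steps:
p = -1456 (p = 2*(-728) = -1456)
L = 182/61 (L = -1456/(-488) = -1456*(-1/488) = 182/61 ≈ 2.9836)
679*L = 679*(182/61) = 123578/61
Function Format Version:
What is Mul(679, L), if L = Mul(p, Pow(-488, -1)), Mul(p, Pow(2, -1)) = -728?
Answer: Rational(123578, 61) ≈ 2025.9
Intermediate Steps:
p = -1456 (p = Mul(2, -728) = -1456)
L = Rational(182, 61) (L = Mul(-1456, Pow(-488, -1)) = Mul(-1456, Rational(-1, 488)) = Rational(182, 61) ≈ 2.9836)
Mul(679, L) = Mul(679, Rational(182, 61)) = Rational(123578, 61)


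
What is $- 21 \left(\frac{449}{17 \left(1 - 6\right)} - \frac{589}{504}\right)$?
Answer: $\frac{276361}{2040} \approx 135.47$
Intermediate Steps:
$- 21 \left(\frac{449}{17 \left(1 - 6\right)} - \frac{589}{504}\right) = - 21 \left(\frac{449}{17 \left(-5\right)} - \frac{589}{504}\right) = - 21 \left(\frac{449}{-85} - \frac{589}{504}\right) = - 21 \left(449 \left(- \frac{1}{85}\right) - \frac{589}{504}\right) = - 21 \left(- \frac{449}{85} - \frac{589}{504}\right) = \left(-21\right) \left(- \frac{276361}{42840}\right) = \frac{276361}{2040}$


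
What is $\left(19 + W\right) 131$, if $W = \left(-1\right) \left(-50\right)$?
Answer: $9039$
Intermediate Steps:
$W = 50$
$\left(19 + W\right) 131 = \left(19 + 50\right) 131 = 69 \cdot 131 = 9039$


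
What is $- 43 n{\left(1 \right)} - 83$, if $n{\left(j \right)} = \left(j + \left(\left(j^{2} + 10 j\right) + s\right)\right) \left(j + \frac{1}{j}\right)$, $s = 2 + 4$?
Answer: $-1631$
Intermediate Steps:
$s = 6$
$n{\left(j \right)} = \left(j + \frac{1}{j}\right) \left(6 + j^{2} + 11 j\right)$ ($n{\left(j \right)} = \left(j + \left(\left(j^{2} + 10 j\right) + 6\right)\right) \left(j + \frac{1}{j}\right) = \left(j + \left(6 + j^{2} + 10 j\right)\right) \left(j + \frac{1}{j}\right) = \left(6 + j^{2} + 11 j\right) \left(j + \frac{1}{j}\right) = \left(j + \frac{1}{j}\right) \left(6 + j^{2} + 11 j\right)$)
$- 43 n{\left(1 \right)} - 83 = - 43 \left(11 + 1^{3} + \frac{6}{1} + 7 \cdot 1 + 11 \cdot 1^{2}\right) - 83 = - 43 \left(11 + 1 + 6 \cdot 1 + 7 + 11 \cdot 1\right) - 83 = - 43 \left(11 + 1 + 6 + 7 + 11\right) - 83 = \left(-43\right) 36 - 83 = -1548 - 83 = -1631$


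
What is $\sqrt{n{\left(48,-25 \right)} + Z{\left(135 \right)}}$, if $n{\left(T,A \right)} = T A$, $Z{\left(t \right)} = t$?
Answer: $i \sqrt{1065} \approx 32.634 i$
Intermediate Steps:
$n{\left(T,A \right)} = A T$
$\sqrt{n{\left(48,-25 \right)} + Z{\left(135 \right)}} = \sqrt{\left(-25\right) 48 + 135} = \sqrt{-1200 + 135} = \sqrt{-1065} = i \sqrt{1065}$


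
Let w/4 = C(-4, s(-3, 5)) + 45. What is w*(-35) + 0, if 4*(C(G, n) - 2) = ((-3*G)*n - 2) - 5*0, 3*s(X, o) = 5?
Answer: -7210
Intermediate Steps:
s(X, o) = 5/3 (s(X, o) = (⅓)*5 = 5/3)
C(G, n) = 3/2 - 3*G*n/4 (C(G, n) = 2 + (((-3*G)*n - 2) - 5*0)/4 = 2 + ((-3*G*n - 2) + 0)/4 = 2 + ((-2 - 3*G*n) + 0)/4 = 2 + (-2 - 3*G*n)/4 = 2 + (-½ - 3*G*n/4) = 3/2 - 3*G*n/4)
w = 206 (w = 4*((3/2 - ¾*(-4)*5/3) + 45) = 4*((3/2 + 5) + 45) = 4*(13/2 + 45) = 4*(103/2) = 206)
w*(-35) + 0 = 206*(-35) + 0 = -7210 + 0 = -7210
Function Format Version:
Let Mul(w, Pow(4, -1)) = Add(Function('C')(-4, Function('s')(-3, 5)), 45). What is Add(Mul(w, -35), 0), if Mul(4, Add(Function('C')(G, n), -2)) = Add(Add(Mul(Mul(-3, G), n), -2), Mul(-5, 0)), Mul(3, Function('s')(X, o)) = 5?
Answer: -7210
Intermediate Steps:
Function('s')(X, o) = Rational(5, 3) (Function('s')(X, o) = Mul(Rational(1, 3), 5) = Rational(5, 3))
Function('C')(G, n) = Add(Rational(3, 2), Mul(Rational(-3, 4), G, n)) (Function('C')(G, n) = Add(2, Mul(Rational(1, 4), Add(Add(Mul(Mul(-3, G), n), -2), Mul(-5, 0)))) = Add(2, Mul(Rational(1, 4), Add(Add(Mul(-3, G, n), -2), 0))) = Add(2, Mul(Rational(1, 4), Add(Add(-2, Mul(-3, G, n)), 0))) = Add(2, Mul(Rational(1, 4), Add(-2, Mul(-3, G, n)))) = Add(2, Add(Rational(-1, 2), Mul(Rational(-3, 4), G, n))) = Add(Rational(3, 2), Mul(Rational(-3, 4), G, n)))
w = 206 (w = Mul(4, Add(Add(Rational(3, 2), Mul(Rational(-3, 4), -4, Rational(5, 3))), 45)) = Mul(4, Add(Add(Rational(3, 2), 5), 45)) = Mul(4, Add(Rational(13, 2), 45)) = Mul(4, Rational(103, 2)) = 206)
Add(Mul(w, -35), 0) = Add(Mul(206, -35), 0) = Add(-7210, 0) = -7210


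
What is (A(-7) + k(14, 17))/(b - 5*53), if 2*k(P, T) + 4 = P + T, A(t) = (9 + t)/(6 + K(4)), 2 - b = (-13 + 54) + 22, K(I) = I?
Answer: -137/3260 ≈ -0.042025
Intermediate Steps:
b = -61 (b = 2 - ((-13 + 54) + 22) = 2 - (41 + 22) = 2 - 1*63 = 2 - 63 = -61)
A(t) = 9/10 + t/10 (A(t) = (9 + t)/(6 + 4) = (9 + t)/10 = (9 + t)*(1/10) = 9/10 + t/10)
k(P, T) = -2 + P/2 + T/2 (k(P, T) = -2 + (P + T)/2 = -2 + (P/2 + T/2) = -2 + P/2 + T/2)
(A(-7) + k(14, 17))/(b - 5*53) = ((9/10 + (1/10)*(-7)) + (-2 + (1/2)*14 + (1/2)*17))/(-61 - 5*53) = ((9/10 - 7/10) + (-2 + 7 + 17/2))/(-61 - 265) = (1/5 + 27/2)/(-326) = (137/10)*(-1/326) = -137/3260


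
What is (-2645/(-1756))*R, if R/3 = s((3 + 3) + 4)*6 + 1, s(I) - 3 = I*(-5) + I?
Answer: -1753635/1756 ≈ -998.65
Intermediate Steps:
s(I) = 3 - 4*I (s(I) = 3 + (I*(-5) + I) = 3 + (-5*I + I) = 3 - 4*I)
R = -663 (R = 3*((3 - 4*((3 + 3) + 4))*6 + 1) = 3*((3 - 4*(6 + 4))*6 + 1) = 3*((3 - 4*10)*6 + 1) = 3*((3 - 40)*6 + 1) = 3*(-37*6 + 1) = 3*(-222 + 1) = 3*(-221) = -663)
(-2645/(-1756))*R = -2645/(-1756)*(-663) = -2645*(-1/1756)*(-663) = (2645/1756)*(-663) = -1753635/1756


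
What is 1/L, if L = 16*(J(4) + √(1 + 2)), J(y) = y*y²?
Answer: 4/4093 - √3/65488 ≈ 0.00095083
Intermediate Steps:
J(y) = y³
L = 1024 + 16*√3 (L = 16*(4³ + √(1 + 2)) = 16*(64 + √3) = 1024 + 16*√3 ≈ 1051.7)
1/L = 1/(1024 + 16*√3)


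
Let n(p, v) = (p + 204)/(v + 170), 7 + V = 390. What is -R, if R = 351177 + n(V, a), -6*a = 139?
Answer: -309390459/881 ≈ -3.5118e+5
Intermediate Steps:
a = -139/6 (a = -⅙*139 = -139/6 ≈ -23.167)
V = 383 (V = -7 + 390 = 383)
n(p, v) = (204 + p)/(170 + v)
R = 309390459/881 (R = 351177 + (204 + 383)/(170 - 139/6) = 351177 + 587/(881/6) = 351177 + (6/881)*587 = 351177 + 3522/881 = 309390459/881 ≈ 3.5118e+5)
-R = -1*309390459/881 = -309390459/881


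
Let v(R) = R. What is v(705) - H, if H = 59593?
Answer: -58888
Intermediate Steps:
v(705) - H = 705 - 1*59593 = 705 - 59593 = -58888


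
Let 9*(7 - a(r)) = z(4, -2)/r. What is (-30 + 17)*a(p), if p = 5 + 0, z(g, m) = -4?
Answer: -4147/45 ≈ -92.156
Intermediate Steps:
p = 5
a(r) = 7 + 4/(9*r) (a(r) = 7 - (-4)/(9*r) = 7 + 4/(9*r))
(-30 + 17)*a(p) = (-30 + 17)*(7 + (4/9)/5) = -13*(7 + (4/9)*(⅕)) = -13*(7 + 4/45) = -13*319/45 = -4147/45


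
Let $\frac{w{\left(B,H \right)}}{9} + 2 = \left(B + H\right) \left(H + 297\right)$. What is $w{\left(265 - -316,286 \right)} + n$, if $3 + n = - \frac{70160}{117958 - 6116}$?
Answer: $\frac{254391751808}{55921} \approx 4.5491 \cdot 10^{6}$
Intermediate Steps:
$n = - \frac{202843}{55921}$ ($n = -3 - \frac{70160}{117958 - 6116} = -3 - \frac{70160}{111842} = -3 - \frac{35080}{55921} = - \frac{202843}{55921} \approx -3.6273$)
$w{\left(B,H \right)} = -18 + 9 \left(297 + H\right) \left(B + H\right)$ ($w{\left(B,H \right)} = -18 + 9 \left(B + H\right) \left(H + 297\right) = -18 + 9 \left(B + H\right) \left(297 + H\right) = -18 + 9 \left(297 + H\right) \left(B + H\right)$)
$w{\left(265 - -316,286 \right)} + n = \left(-18 + 9 \cdot 286^{2} + 2673 \left(265 - -316\right) + 2673 \cdot 286 + 9 \left(265 - -316\right) 286\right) - \frac{202843}{55921} = \left(-18 + 9 \cdot 81796 + 2673 \left(265 + 316\right) + 764478 + 9 \left(265 + 316\right) 286\right) - \frac{202843}{55921} = \left(-18 + 736164 + 2673 \cdot 581 + 764478 + 9 \cdot 581 \cdot 286\right) - \frac{202843}{55921} = \left(-18 + 736164 + 1553013 + 764478 + 1495494\right) - \frac{202843}{55921} = 4549131 - \frac{202843}{55921} = \frac{254391751808}{55921}$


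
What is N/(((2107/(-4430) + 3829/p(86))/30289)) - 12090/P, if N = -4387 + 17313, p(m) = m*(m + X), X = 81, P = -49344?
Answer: -3658160954736128925/1952945056 ≈ -1.8731e+9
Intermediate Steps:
p(m) = m*(81 + m) (p(m) = m*(m + 81) = m*(81 + m))
N = 12926
N/(((2107/(-4430) + 3829/p(86))/30289)) - 12090/P = 12926/(((2107/(-4430) + 3829/((86*(81 + 86))))/30289)) - 12090/(-49344) = 12926/(((2107*(-1/4430) + 3829/((86*167)))*(1/30289))) - 12090*(-1/49344) = 12926/(((-2107/4430 + 3829/14362)*(1/30289))) + 2015/8224 = 12926/((-3324566/15905915*1/30289)) + 2015/8224 = 12926/(-474938/68824894205) + 2015/8224 = 12926*(-68824894205/474938) + 2015/8224 = -444815291246915/237469 + 2015/8224 = -3658160954736128925/1952945056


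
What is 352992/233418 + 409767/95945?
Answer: 21585801841/3732548335 ≈ 5.7831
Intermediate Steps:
352992/233418 + 409767/95945 = 352992*(1/233418) + 409767*(1/95945) = 58832/38903 + 409767/95945 = 21585801841/3732548335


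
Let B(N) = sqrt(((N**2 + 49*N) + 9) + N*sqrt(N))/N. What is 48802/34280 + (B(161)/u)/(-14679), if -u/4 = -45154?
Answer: 24401/17140 - sqrt(33819 + 161*sqrt(161))/426853224504 ≈ 1.4236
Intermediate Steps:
u = 180616 (u = -4*(-45154) = 180616)
B(N) = sqrt(9 + N**2 + N**(3/2) + 49*N)/N (B(N) = sqrt((9 + N**2 + 49*N) + N**(3/2))/N = sqrt(9 + N**2 + N**(3/2) + 49*N)/N)
48802/34280 + (B(161)/u)/(-14679) = 48802/34280 + ((sqrt(9 + 161**2 + 161**(3/2) + 49*161)/161)/180616)/(-14679) = 48802*(1/34280) + ((sqrt(9 + 25921 + 161*sqrt(161) + 7889)/161)*(1/180616))*(-1/14679) = 24401/17140 + ((sqrt(33819 + 161*sqrt(161))/161)*(1/180616))*(-1/14679) = 24401/17140 + (sqrt(33819 + 161*sqrt(161))/29079176)*(-1/14679) = 24401/17140 - sqrt(33819 + 161*sqrt(161))/426853224504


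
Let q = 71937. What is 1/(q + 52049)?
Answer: 1/123986 ≈ 8.0654e-6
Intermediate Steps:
1/(q + 52049) = 1/(71937 + 52049) = 1/123986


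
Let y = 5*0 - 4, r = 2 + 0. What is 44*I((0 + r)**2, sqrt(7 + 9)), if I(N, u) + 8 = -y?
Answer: -176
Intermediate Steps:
r = 2
y = -4 (y = 0 - 4 = -4)
I(N, u) = -4 (I(N, u) = -8 - 1*(-4) = -8 + 4 = -4)
44*I((0 + r)**2, sqrt(7 + 9)) = 44*(-4) = -176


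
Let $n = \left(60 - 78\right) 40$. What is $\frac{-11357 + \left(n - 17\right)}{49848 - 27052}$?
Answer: $- \frac{6047}{11398} \approx -0.53053$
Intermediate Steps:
$n = -720$ ($n = \left(-18\right) 40 = -720$)
$\frac{-11357 + \left(n - 17\right)}{49848 - 27052} = \frac{-11357 - 737}{49848 - 27052} = \frac{-11357 - 737}{22796} = \left(-11357 - 737\right) \frac{1}{22796} = \left(-12094\right) \frac{1}{22796} = - \frac{6047}{11398}$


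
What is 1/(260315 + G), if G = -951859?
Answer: -1/691544 ≈ -1.4460e-6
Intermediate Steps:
1/(260315 + G) = 1/(260315 - 951859) = 1/(-691544) = -1/691544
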